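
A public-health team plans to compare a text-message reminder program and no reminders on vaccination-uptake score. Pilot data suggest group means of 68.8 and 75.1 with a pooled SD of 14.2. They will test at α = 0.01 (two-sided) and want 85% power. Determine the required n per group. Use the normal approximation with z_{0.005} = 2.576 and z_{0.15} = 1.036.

Cohen's d = |M₁ − M₂| / SD_pooled = |68.8 − 75.1| / 14.2 = 6.3 / 14.2 = 0.444.
For two independent groups with equal n: n = 2·((z_{α/2} + z_β) / d)².
z_{α/2} + z_β = 2.576 + 1.036 = 3.612.
n = 2 × (3.612 / 0.444)² = 2 × 8.135² = 2 × 66.18 = 132.4.
Round up to the next whole participant.

n = 133 per group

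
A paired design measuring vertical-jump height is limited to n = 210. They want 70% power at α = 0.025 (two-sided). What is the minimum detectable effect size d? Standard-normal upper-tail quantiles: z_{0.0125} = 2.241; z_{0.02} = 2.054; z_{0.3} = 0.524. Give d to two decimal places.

For a single sample (or paired design) of n = 210: d_min = (z_{α/2} + z_β)/√n.
z-sum = 2.241 + 0.524 = 2.765.
d_min = 2.765 / √210 = 2.765 / 14.491 = 0.191.

d_min ≈ 0.19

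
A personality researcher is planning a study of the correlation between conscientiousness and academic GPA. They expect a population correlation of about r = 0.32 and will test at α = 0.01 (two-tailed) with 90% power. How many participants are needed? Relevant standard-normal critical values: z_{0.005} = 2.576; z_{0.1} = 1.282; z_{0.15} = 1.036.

n = 139

Fisher's z: C = ½·ln((1+r)/(1−r)) = ½·ln(1.9412) = 0.3316.
n = ((z_{α/2} + z_β)/C)² + 3.
(2.576 + 1.282) / 0.3316 = 3.858 / 0.3316 = 11.634.
n = 11.634² + 3 = 135.36 + 3 = 138.4.
Round up.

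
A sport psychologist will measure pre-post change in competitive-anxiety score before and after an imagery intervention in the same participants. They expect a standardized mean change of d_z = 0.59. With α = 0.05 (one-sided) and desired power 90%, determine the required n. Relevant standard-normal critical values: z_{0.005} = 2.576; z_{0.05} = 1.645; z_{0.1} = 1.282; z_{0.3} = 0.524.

n = 25 pairs

For a paired (one-sample on differences) test: n = ((z_{α} + z_β) / d)².
z_{α} + z_β = 1.645 + 1.282 = 2.927.
n = (2.927 / 0.59)² = 4.961² = 24.61.
Round up.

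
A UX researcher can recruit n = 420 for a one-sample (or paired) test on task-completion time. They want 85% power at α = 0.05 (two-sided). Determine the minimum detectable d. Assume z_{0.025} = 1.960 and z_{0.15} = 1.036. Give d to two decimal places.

d_min ≈ 0.15

For a single sample (or paired design) of n = 420: d_min = (z_{α/2} + z_β)/√n.
z-sum = 1.960 + 1.036 = 2.996.
d_min = 2.996 / √420 = 2.996 / 20.494 = 0.146.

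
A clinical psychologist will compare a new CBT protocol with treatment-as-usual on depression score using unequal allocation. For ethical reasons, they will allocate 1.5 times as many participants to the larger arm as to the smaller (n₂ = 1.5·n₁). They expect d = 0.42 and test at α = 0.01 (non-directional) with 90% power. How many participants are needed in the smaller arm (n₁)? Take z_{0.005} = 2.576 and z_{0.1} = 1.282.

With allocation ratio k = n₂/n₁ = 1.5, Var(x̄₁−x̄₂) = σ²(1/n₁ + 1/(k·n₁)) = σ²·(k+1)/(k·n₁).
So n₁ = (1 + 1/k)·((z_{α/2} + z_β)/d)² = 1.667 × (3.858/0.42)².
n₁ = 1.667 × 84.38 = 140.6.
Round up: n₁ = 141, giving n₂ = ⌈1.5 × 141⌉ = ⌈211.5⌉ = 212.

n₁ = 141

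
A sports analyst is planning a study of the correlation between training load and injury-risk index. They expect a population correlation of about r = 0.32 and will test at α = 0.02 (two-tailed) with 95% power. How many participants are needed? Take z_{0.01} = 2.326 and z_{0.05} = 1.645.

n = 147

Fisher's z: C = ½·ln((1+r)/(1−r)) = ½·ln(1.9412) = 0.3316.
n = ((z_{α/2} + z_β)/C)² + 3.
(2.326 + 1.645) / 0.3316 = 3.971 / 0.3316 = 11.975.
n = 11.975² + 3 = 143.41 + 3 = 146.4.
Round up.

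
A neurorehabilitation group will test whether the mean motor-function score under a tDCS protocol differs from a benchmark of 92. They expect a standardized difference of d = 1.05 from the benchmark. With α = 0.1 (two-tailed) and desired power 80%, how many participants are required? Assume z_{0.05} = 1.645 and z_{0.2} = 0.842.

For a one-sample test: n = ((z_{α/2} + z_β) / d)².
z_{α/2} + z_β = 1.645 + 0.842 = 2.487.
n = (2.487 / 1.05)² = 2.369² = 5.61.
Round up.

n = 6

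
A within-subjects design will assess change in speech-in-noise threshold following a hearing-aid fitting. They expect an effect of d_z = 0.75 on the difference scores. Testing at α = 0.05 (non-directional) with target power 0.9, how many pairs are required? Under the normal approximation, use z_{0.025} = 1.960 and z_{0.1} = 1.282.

For a paired (one-sample on differences) test: n = ((z_{α/2} + z_β) / d)².
z_{α/2} + z_β = 1.960 + 1.282 = 3.242.
n = (3.242 / 0.75)² = 4.323² = 18.69.
Round up.

n = 19 pairs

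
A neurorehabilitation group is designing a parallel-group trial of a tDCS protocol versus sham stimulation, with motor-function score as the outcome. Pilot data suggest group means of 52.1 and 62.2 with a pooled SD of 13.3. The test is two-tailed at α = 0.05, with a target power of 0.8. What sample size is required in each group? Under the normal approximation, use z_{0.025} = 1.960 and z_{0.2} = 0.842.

n = 28 per group

Cohen's d = |M₁ − M₂| / SD_pooled = |52.1 − 62.2| / 13.3 = 10.1 / 13.3 = 0.759.
For two independent groups with equal n: n = 2·((z_{α/2} + z_β) / d)².
z_{α/2} + z_β = 1.960 + 0.842 = 2.802.
n = 2 × (2.802 / 0.759)² = 2 × 3.692² = 2 × 13.63 = 27.3.
Round up to the next whole participant.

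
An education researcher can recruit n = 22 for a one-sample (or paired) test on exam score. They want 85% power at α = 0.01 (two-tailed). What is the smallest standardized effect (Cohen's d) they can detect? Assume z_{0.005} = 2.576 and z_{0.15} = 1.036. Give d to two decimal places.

For a single sample (or paired design) of n = 22: d_min = (z_{α/2} + z_β)/√n.
z-sum = 2.576 + 1.036 = 3.612.
d_min = 3.612 / √22 = 3.612 / 4.690 = 0.770.

d_min ≈ 0.77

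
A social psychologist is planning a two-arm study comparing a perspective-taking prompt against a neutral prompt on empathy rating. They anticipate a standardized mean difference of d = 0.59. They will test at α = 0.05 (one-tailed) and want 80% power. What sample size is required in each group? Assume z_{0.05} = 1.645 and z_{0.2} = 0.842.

For two independent groups with equal n: n = 2·((z_{α} + z_β) / d)².
z_{α} + z_β = 1.645 + 0.842 = 2.487.
n = 2 × (2.487 / 0.59)² = 2 × 4.215² = 2 × 17.77 = 35.5.
Round up to the next whole participant.

n = 36 per group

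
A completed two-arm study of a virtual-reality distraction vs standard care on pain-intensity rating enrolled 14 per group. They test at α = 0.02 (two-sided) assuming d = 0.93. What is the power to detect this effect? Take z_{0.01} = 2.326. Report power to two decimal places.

power ≈ 0.55

For two equal groups, power = Φ(d·√(n/2) − z_{α/2}).
d·√(n/2) = 0.93 × √(14/2) = 0.93 × 2.646 = 2.461.
z_β = 2.461 − 2.326 = 0.135.
Power = Φ(0.135) = 0.554.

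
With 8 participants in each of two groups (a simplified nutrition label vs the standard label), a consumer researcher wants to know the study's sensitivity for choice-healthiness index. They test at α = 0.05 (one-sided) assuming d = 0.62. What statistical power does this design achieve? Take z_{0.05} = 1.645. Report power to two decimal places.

For two equal groups, power = Φ(d·√(n/2) − z_{α}).
d·√(n/2) = 0.62 × √(8/2) = 0.62 × 2.000 = 1.240.
z_β = 1.240 − 1.645 = -0.405.
Power = Φ(-0.405) = 0.343.

power ≈ 0.34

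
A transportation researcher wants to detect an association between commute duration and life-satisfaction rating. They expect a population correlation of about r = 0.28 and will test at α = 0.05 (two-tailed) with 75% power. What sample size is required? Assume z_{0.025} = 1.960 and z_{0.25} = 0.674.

Fisher's z: C = ½·ln((1+r)/(1−r)) = ½·ln(1.7778) = 0.2877.
n = ((z_{α/2} + z_β)/C)² + 3.
(1.960 + 0.674) / 0.2877 = 2.634 / 0.2877 = 9.155.
n = 9.155² + 3 = 83.82 + 3 = 86.8.
Round up.

n = 87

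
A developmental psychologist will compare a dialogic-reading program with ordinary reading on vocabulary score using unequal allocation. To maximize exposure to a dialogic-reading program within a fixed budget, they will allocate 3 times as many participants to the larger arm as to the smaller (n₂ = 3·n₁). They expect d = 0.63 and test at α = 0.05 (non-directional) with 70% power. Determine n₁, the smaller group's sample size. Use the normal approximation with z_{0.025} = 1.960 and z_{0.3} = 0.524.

With allocation ratio k = n₂/n₁ = 3, Var(x̄₁−x̄₂) = σ²(1/n₁ + 1/(k·n₁)) = σ²·(k+1)/(k·n₁).
So n₁ = (1 + 1/k)·((z_{α/2} + z_β)/d)² = 1.333 × (2.484/0.63)².
n₁ = 1.333 × 15.55 = 20.7.
Round up: n₁ = 21, giving n₂ = 3 × 21 = 63.

n₁ = 21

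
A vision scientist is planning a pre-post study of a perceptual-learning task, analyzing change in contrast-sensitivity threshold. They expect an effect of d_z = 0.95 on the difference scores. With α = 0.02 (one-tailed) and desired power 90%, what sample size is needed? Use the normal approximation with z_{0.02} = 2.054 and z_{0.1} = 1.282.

n = 13 pairs

For a paired (one-sample on differences) test: n = ((z_{α} + z_β) / d)².
z_{α} + z_β = 2.054 + 1.282 = 3.336.
n = (3.336 / 0.95)² = 3.512² = 12.33.
Round up.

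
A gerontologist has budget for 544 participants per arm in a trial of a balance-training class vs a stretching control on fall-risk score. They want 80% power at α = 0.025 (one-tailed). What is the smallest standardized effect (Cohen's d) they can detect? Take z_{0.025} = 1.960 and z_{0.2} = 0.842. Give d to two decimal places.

For two independent groups of n = 544 each: d_min = (z_{α} + z_β)·√(2/n).
z-sum = 1.960 + 0.842 = 2.802.
d_min = 2.802 × √(2/544) = 2.802 × 0.0606 = 0.170.

d_min ≈ 0.17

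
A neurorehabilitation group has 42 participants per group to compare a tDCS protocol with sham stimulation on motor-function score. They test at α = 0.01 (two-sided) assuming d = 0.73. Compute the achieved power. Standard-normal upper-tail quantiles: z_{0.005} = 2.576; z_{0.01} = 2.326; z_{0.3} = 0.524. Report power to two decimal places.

power ≈ 0.78

For two equal groups, power = Φ(d·√(n/2) − z_{α/2}).
d·√(n/2) = 0.73 × √(42/2) = 0.73 × 4.583 = 3.345.
z_β = 3.345 − 2.576 = 0.769.
Power = Φ(0.769) = 0.779.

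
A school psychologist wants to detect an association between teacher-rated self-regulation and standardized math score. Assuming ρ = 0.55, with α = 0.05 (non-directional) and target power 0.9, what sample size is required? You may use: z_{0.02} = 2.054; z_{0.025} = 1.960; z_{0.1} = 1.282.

Fisher's z: C = ½·ln((1+r)/(1−r)) = ½·ln(3.4444) = 0.6184.
n = ((z_{α/2} + z_β)/C)² + 3.
(1.960 + 1.282) / 0.6184 = 3.242 / 0.6184 = 5.243.
n = 5.243² + 3 = 27.48 + 3 = 30.5.
Round up.

n = 31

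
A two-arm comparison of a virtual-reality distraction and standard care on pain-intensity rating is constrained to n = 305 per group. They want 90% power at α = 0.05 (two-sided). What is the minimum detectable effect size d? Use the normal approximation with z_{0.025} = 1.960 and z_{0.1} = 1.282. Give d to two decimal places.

d_min ≈ 0.26

For two independent groups of n = 305 each: d_min = (z_{α/2} + z_β)·√(2/n).
z-sum = 1.960 + 1.282 = 3.242.
d_min = 3.242 × √(2/305) = 3.242 × 0.0810 = 0.263.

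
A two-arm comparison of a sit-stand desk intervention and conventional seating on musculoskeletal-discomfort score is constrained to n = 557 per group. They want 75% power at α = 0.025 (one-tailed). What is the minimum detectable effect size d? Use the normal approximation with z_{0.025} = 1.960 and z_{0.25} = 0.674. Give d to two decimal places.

d_min ≈ 0.16

For two independent groups of n = 557 each: d_min = (z_{α} + z_β)·√(2/n).
z-sum = 1.960 + 0.674 = 2.634.
d_min = 2.634 × √(2/557) = 2.634 × 0.0599 = 0.158.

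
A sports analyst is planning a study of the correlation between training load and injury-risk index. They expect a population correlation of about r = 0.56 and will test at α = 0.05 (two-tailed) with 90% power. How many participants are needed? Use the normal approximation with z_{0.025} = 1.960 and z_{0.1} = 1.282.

n = 30

Fisher's z: C = ½·ln((1+r)/(1−r)) = ½·ln(3.5455) = 0.6328.
n = ((z_{α/2} + z_β)/C)² + 3.
(1.960 + 1.282) / 0.6328 = 3.242 / 0.6328 = 5.123.
n = 5.123² + 3 = 26.25 + 3 = 29.2.
Round up.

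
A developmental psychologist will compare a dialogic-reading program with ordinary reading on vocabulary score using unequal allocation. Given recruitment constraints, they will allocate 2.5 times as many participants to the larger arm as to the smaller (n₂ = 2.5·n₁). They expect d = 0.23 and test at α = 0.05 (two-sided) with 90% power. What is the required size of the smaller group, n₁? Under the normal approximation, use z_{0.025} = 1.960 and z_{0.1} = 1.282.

With allocation ratio k = n₂/n₁ = 2.5, Var(x̄₁−x̄₂) = σ²(1/n₁ + 1/(k·n₁)) = σ²·(k+1)/(k·n₁).
So n₁ = (1 + 1/k)·((z_{α/2} + z_β)/d)² = 1.400 × (3.242/0.23)².
n₁ = 1.400 × 198.69 = 278.2.
Round up: n₁ = 279, giving n₂ = ⌈2.5 × 279⌉ = ⌈697.5⌉ = 698.

n₁ = 279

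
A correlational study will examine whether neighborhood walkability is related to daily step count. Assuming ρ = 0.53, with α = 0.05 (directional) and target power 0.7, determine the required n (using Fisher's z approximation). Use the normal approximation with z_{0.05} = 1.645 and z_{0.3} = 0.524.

n = 17

Fisher's z: C = ½·ln((1+r)/(1−r)) = ½·ln(3.2553) = 0.5901.
n = ((z_{α} + z_β)/C)² + 3.
(1.645 + 0.524) / 0.5901 = 2.169 / 0.5901 = 3.676.
n = 3.676² + 3 = 13.51 + 3 = 16.5.
Round up.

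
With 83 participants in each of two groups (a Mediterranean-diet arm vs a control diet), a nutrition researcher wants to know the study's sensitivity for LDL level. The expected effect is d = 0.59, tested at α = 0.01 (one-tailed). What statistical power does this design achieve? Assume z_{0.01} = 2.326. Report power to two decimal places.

For two equal groups, power = Φ(d·√(n/2) − z_{α}).
d·√(n/2) = 0.59 × √(83/2) = 0.59 × 6.442 = 3.801.
z_β = 3.801 − 2.326 = 1.475.
Power = Φ(1.475) = 0.930.

power ≈ 0.93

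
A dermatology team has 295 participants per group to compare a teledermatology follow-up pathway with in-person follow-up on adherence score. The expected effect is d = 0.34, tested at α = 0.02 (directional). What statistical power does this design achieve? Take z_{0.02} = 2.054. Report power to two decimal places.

power ≈ 0.98

For two equal groups, power = Φ(d·√(n/2) − z_{α}).
d·√(n/2) = 0.34 × √(295/2) = 0.34 × 12.145 = 4.129.
z_β = 4.129 − 2.054 = 2.075.
Power = Φ(2.075) = 0.981.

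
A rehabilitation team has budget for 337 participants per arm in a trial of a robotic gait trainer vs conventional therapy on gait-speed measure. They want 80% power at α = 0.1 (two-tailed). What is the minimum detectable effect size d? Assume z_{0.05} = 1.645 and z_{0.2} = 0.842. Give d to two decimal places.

d_min ≈ 0.19

For two independent groups of n = 337 each: d_min = (z_{α/2} + z_β)·√(2/n).
z-sum = 1.645 + 0.842 = 2.487.
d_min = 2.487 × √(2/337) = 2.487 × 0.0770 = 0.192.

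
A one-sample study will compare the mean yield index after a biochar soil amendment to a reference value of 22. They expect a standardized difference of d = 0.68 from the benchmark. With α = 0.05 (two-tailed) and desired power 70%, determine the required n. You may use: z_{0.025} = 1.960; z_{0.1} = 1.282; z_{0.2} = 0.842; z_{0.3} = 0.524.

n = 14

For a one-sample test: n = ((z_{α/2} + z_β) / d)².
z_{α/2} + z_β = 1.960 + 0.524 = 2.484.
n = (2.484 / 0.68)² = 3.653² = 13.34.
Round up.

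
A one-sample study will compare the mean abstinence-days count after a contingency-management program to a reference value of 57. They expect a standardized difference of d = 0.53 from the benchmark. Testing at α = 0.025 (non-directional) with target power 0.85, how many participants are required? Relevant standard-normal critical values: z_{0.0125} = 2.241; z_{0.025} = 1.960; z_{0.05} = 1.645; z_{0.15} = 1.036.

n = 39

For a one-sample test: n = ((z_{α/2} + z_β) / d)².
z_{α/2} + z_β = 2.241 + 1.036 = 3.277.
n = (3.277 / 0.53)² = 6.183² = 38.23.
Round up.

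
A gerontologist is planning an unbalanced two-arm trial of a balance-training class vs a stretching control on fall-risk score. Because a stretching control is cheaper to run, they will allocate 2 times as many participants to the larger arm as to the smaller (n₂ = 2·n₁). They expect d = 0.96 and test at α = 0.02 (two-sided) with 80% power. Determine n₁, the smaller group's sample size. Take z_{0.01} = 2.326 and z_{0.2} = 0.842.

With allocation ratio k = n₂/n₁ = 2, Var(x̄₁−x̄₂) = σ²(1/n₁ + 1/(k·n₁)) = σ²·(k+1)/(k·n₁).
So n₁ = (1 + 1/k)·((z_{α/2} + z_β)/d)² = 1.500 × (3.168/0.96)².
n₁ = 1.500 × 10.89 = 16.3.
Round up: n₁ = 17, giving n₂ = 2 × 17 = 34.

n₁ = 17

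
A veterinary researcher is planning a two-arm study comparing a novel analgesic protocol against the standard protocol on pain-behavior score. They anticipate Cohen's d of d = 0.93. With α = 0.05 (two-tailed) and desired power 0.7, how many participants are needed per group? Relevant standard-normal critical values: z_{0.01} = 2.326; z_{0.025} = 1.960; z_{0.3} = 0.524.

For two independent groups with equal n: n = 2·((z_{α/2} + z_β) / d)².
z_{α/2} + z_β = 1.960 + 0.524 = 2.484.
n = 2 × (2.484 / 0.93)² = 2 × 2.671² = 2 × 7.13 = 14.3.
Round up to the next whole participant.

n = 15 per group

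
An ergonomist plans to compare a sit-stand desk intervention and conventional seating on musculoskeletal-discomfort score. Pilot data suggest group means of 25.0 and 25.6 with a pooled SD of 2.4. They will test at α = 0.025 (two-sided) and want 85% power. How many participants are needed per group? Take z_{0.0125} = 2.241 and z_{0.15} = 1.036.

Cohen's d = |M₁ − M₂| / SD_pooled = |25.0 − 25.6| / 2.4 = 0.6 / 2.4 = 0.250.
For two independent groups with equal n: n = 2·((z_{α/2} + z_β) / d)².
z_{α/2} + z_β = 2.241 + 1.036 = 3.277.
n = 2 × (3.277 / 0.250)² = 2 × 13.108² = 2 × 171.82 = 343.6.
Round up to the next whole participant.

n = 344 per group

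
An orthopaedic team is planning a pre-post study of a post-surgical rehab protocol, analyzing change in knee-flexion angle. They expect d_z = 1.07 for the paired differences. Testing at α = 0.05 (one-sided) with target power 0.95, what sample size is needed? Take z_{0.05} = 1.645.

n = 10 pairs

For a paired (one-sample on differences) test: n = ((z_{α} + z_β) / d)².
z_{α} + z_β = 1.645 + 1.645 = 3.290.
n = (3.290 / 1.07)² = 3.075² = 9.45.
Round up.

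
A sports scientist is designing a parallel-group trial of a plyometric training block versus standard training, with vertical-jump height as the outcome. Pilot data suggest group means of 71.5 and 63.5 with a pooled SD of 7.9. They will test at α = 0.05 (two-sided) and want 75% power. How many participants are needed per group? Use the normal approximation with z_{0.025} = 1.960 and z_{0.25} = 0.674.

Cohen's d = |M₁ − M₂| / SD_pooled = |71.5 − 63.5| / 7.9 = 8.0 / 7.9 = 1.013.
For two independent groups with equal n: n = 2·((z_{α/2} + z_β) / d)².
z_{α/2} + z_β = 1.960 + 0.674 = 2.634.
n = 2 × (2.634 / 1.013)² = 2 × 2.600² = 2 × 6.76 = 13.5.
Round up to the next whole participant.

n = 14 per group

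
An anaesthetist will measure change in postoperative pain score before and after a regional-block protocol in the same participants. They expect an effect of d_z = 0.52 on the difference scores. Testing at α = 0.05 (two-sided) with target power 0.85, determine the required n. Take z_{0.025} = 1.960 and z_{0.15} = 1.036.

For a paired (one-sample on differences) test: n = ((z_{α/2} + z_β) / d)².
z_{α/2} + z_β = 1.960 + 1.036 = 2.996.
n = (2.996 / 0.52)² = 5.762² = 33.20.
Round up.

n = 34 pairs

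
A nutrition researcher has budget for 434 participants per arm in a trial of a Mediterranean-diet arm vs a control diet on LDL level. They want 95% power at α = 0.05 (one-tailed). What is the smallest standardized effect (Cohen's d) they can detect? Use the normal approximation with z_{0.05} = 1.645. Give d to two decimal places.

d_min ≈ 0.22

For two independent groups of n = 434 each: d_min = (z_{α} + z_β)·√(2/n).
z-sum = 1.645 + 1.645 = 3.290.
d_min = 3.290 × √(2/434) = 3.290 × 0.0679 = 0.223.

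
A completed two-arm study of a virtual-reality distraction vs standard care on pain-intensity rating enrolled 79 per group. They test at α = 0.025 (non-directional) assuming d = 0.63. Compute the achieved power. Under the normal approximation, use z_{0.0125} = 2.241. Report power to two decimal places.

For two equal groups, power = Φ(d·√(n/2) − z_{α/2}).
d·√(n/2) = 0.63 × √(79/2) = 0.63 × 6.285 = 3.959.
z_β = 3.959 − 2.241 = 1.718.
Power = Φ(1.718) = 0.957.

power ≈ 0.96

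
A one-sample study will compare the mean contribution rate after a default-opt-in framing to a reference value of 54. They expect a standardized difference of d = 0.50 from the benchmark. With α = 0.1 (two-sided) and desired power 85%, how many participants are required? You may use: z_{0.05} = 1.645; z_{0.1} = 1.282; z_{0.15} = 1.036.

For a one-sample test: n = ((z_{α/2} + z_β) / d)².
z_{α/2} + z_β = 1.645 + 1.036 = 2.681.
n = (2.681 / 0.50)² = 5.362² = 28.75.
Round up.

n = 29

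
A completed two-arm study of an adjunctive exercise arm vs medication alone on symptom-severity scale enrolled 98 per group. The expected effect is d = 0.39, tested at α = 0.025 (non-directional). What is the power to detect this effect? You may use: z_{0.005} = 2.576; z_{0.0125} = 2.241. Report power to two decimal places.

For two equal groups, power = Φ(d·√(n/2) − z_{α/2}).
d·√(n/2) = 0.39 × √(98/2) = 0.39 × 7.000 = 2.730.
z_β = 2.730 − 2.241 = 0.489.
Power = Φ(0.489) = 0.688.

power ≈ 0.69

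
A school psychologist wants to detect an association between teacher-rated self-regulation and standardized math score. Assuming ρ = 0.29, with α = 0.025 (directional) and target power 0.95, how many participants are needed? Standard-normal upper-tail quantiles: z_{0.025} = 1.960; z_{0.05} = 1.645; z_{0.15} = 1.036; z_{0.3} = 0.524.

n = 149

Fisher's z: C = ½·ln((1+r)/(1−r)) = ½·ln(1.8169) = 0.2986.
n = ((z_{α} + z_β)/C)² + 3.
(1.960 + 1.645) / 0.2986 = 3.605 / 0.2986 = 12.073.
n = 12.073² + 3 = 145.76 + 3 = 148.8.
Round up.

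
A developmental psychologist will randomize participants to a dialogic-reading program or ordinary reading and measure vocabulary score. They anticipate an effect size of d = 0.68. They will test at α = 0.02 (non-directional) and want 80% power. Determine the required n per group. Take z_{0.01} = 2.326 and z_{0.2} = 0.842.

n = 44 per group

For two independent groups with equal n: n = 2·((z_{α/2} + z_β) / d)².
z_{α/2} + z_β = 2.326 + 0.842 = 3.168.
n = 2 × (3.168 / 0.68)² = 2 × 4.659² = 2 × 21.70 = 43.4.
Round up to the next whole participant.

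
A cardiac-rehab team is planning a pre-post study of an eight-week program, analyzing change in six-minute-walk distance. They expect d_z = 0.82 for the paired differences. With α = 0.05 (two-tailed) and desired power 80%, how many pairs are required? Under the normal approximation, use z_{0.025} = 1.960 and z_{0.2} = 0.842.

n = 12 pairs

For a paired (one-sample on differences) test: n = ((z_{α/2} + z_β) / d)².
z_{α/2} + z_β = 1.960 + 0.842 = 2.802.
n = (2.802 / 0.82)² = 3.417² = 11.68.
Round up.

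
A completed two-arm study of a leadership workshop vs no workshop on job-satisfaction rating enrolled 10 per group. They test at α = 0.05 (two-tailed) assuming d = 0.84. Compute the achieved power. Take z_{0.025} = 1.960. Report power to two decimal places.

power ≈ 0.47

For two equal groups, power = Φ(d·√(n/2) − z_{α/2}).
d·√(n/2) = 0.84 × √(10/2) = 0.84 × 2.236 = 1.878.
z_β = 1.878 − 1.960 = -0.082.
Power = Φ(-0.082) = 0.467.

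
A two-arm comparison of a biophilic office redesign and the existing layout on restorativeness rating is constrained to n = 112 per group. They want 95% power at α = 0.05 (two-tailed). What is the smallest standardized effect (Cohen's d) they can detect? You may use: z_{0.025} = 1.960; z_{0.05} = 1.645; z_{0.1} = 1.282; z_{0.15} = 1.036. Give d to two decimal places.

For two independent groups of n = 112 each: d_min = (z_{α/2} + z_β)·√(2/n).
z-sum = 1.960 + 1.645 = 3.605.
d_min = 3.605 × √(2/112) = 3.605 × 0.1336 = 0.482.

d_min ≈ 0.48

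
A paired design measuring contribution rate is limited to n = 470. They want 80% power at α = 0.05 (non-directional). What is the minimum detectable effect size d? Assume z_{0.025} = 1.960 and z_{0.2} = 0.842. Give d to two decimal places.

d_min ≈ 0.13

For a single sample (or paired design) of n = 470: d_min = (z_{α/2} + z_β)/√n.
z-sum = 1.960 + 0.842 = 2.802.
d_min = 2.802 / √470 = 2.802 / 21.679 = 0.129.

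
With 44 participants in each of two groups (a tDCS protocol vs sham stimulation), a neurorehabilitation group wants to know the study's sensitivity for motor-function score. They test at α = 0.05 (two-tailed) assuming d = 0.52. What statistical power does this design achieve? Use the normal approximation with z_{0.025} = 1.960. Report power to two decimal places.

power ≈ 0.68

For two equal groups, power = Φ(d·√(n/2) − z_{α/2}).
d·√(n/2) = 0.52 × √(44/2) = 0.52 × 4.690 = 2.439.
z_β = 2.439 − 1.960 = 0.479.
Power = Φ(0.479) = 0.684.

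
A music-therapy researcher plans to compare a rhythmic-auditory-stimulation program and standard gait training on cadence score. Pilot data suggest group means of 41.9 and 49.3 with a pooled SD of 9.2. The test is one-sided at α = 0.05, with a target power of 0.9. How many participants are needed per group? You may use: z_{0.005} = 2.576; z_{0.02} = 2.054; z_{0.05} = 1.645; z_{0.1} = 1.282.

n = 27 per group

Cohen's d = |M₁ − M₂| / SD_pooled = |41.9 − 49.3| / 9.2 = 7.4 / 9.2 = 0.804.
For two independent groups with equal n: n = 2·((z_{α} + z_β) / d)².
z_{α} + z_β = 1.645 + 1.282 = 2.927.
n = 2 × (2.927 / 0.804)² = 2 × 3.641² = 2 × 13.25 = 26.5.
Round up to the next whole participant.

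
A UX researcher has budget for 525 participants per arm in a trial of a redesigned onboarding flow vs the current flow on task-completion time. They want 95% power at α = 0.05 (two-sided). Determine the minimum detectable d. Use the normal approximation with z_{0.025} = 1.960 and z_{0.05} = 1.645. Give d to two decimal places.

For two independent groups of n = 525 each: d_min = (z_{α/2} + z_β)·√(2/n).
z-sum = 1.960 + 1.645 = 3.605.
d_min = 3.605 × √(2/525) = 3.605 × 0.0617 = 0.223.

d_min ≈ 0.22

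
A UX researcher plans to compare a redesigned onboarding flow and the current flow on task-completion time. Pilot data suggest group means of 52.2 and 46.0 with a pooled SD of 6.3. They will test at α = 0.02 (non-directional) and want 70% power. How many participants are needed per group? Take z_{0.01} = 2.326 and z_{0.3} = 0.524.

n = 17 per group

Cohen's d = |M₁ − M₂| / SD_pooled = |52.2 − 46.0| / 6.3 = 6.2 / 6.3 = 0.984.
For two independent groups with equal n: n = 2·((z_{α/2} + z_β) / d)².
z_{α/2} + z_β = 2.326 + 0.524 = 2.850.
n = 2 × (2.850 / 0.984)² = 2 × 2.896² = 2 × 8.39 = 16.8.
Round up to the next whole participant.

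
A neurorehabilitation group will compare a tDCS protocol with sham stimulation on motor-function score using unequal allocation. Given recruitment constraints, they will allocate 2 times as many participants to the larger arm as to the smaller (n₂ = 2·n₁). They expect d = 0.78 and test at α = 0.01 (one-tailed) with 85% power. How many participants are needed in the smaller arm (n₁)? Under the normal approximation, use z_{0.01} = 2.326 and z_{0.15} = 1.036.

With allocation ratio k = n₂/n₁ = 2, Var(x̄₁−x̄₂) = σ²(1/n₁ + 1/(k·n₁)) = σ²·(k+1)/(k·n₁).
So n₁ = (1 + 1/k)·((z_{α} + z_β)/d)² = 1.500 × (3.362/0.78)².
n₁ = 1.500 × 18.58 = 27.9.
Round up: n₁ = 28, giving n₂ = 2 × 28 = 56.

n₁ = 28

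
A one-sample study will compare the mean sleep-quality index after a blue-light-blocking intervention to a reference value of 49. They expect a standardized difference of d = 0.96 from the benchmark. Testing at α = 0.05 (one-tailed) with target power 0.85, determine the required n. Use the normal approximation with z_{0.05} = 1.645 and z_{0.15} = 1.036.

For a one-sample test: n = ((z_{α} + z_β) / d)².
z_{α} + z_β = 1.645 + 1.036 = 2.681.
n = (2.681 / 0.96)² = 2.793² = 7.80.
Round up.

n = 8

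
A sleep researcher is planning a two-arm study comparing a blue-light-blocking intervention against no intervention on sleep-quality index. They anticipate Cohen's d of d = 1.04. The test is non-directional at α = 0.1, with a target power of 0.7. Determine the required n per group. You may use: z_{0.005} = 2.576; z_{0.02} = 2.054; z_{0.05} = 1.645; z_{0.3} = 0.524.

For two independent groups with equal n: n = 2·((z_{α/2} + z_β) / d)².
z_{α/2} + z_β = 1.645 + 0.524 = 2.169.
n = 2 × (2.169 / 1.04)² = 2 × 2.086² = 2 × 4.35 = 8.7.
Round up to the next whole participant.

n = 9 per group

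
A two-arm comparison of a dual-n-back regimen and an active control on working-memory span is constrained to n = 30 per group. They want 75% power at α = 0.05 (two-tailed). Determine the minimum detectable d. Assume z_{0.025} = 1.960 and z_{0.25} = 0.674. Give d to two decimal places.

For two independent groups of n = 30 each: d_min = (z_{α/2} + z_β)·√(2/n).
z-sum = 1.960 + 0.674 = 2.634.
d_min = 2.634 × √(2/30) = 2.634 × 0.2582 = 0.680.

d_min ≈ 0.68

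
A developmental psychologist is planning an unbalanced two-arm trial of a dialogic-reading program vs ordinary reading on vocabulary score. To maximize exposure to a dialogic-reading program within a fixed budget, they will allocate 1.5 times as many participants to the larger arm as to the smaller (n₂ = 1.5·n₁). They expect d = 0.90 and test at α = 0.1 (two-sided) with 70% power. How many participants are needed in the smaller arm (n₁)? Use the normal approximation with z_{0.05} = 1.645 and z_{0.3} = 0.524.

n₁ = 10

With allocation ratio k = n₂/n₁ = 1.5, Var(x̄₁−x̄₂) = σ²(1/n₁ + 1/(k·n₁)) = σ²·(k+1)/(k·n₁).
So n₁ = (1 + 1/k)·((z_{α/2} + z_β)/d)² = 1.667 × (2.169/0.90)².
n₁ = 1.667 × 5.81 = 9.7.
Round up: n₁ = 10, giving n₂ = 1.5 × 10 = 15.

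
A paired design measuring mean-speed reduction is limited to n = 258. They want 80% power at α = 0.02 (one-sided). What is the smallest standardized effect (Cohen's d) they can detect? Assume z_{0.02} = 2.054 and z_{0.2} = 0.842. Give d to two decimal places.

d_min ≈ 0.18

For a single sample (or paired design) of n = 258: d_min = (z_{α} + z_β)/√n.
z-sum = 2.054 + 0.842 = 2.896.
d_min = 2.896 / √258 = 2.896 / 16.062 = 0.180.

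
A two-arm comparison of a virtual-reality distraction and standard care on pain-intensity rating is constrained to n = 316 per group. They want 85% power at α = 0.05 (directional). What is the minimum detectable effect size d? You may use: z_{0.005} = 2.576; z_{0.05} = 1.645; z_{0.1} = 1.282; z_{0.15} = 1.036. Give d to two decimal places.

For two independent groups of n = 316 each: d_min = (z_{α} + z_β)·√(2/n).
z-sum = 1.645 + 1.036 = 2.681.
d_min = 2.681 × √(2/316) = 2.681 × 0.0796 = 0.213.

d_min ≈ 0.21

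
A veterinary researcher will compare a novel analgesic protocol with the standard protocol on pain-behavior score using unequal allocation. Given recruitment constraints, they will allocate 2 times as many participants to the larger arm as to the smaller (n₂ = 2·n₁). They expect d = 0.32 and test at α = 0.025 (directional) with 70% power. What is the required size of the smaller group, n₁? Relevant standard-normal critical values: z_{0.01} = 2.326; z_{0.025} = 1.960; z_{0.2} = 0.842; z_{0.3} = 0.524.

With allocation ratio k = n₂/n₁ = 2, Var(x̄₁−x̄₂) = σ²(1/n₁ + 1/(k·n₁)) = σ²·(k+1)/(k·n₁).
So n₁ = (1 + 1/k)·((z_{α} + z_β)/d)² = 1.500 × (2.484/0.32)².
n₁ = 1.500 × 60.26 = 90.4.
Round up: n₁ = 91, giving n₂ = 2 × 91 = 182.

n₁ = 91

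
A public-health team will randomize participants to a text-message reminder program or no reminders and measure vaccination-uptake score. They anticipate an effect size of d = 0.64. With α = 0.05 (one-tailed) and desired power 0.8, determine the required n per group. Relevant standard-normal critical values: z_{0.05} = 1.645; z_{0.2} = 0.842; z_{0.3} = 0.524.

For two independent groups with equal n: n = 2·((z_{α} + z_β) / d)².
z_{α} + z_β = 1.645 + 0.842 = 2.487.
n = 2 × (2.487 / 0.64)² = 2 × 3.886² = 2 × 15.10 = 30.2.
Round up to the next whole participant.

n = 31 per group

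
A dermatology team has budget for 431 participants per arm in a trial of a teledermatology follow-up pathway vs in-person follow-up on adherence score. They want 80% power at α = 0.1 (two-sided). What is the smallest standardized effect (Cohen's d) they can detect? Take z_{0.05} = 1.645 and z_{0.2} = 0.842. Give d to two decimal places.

d_min ≈ 0.17

For two independent groups of n = 431 each: d_min = (z_{α/2} + z_β)·√(2/n).
z-sum = 1.645 + 0.842 = 2.487.
d_min = 2.487 × √(2/431) = 2.487 × 0.0681 = 0.169.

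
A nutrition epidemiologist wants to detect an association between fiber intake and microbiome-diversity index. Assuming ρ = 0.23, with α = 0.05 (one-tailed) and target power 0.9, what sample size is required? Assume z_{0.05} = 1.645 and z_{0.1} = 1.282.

Fisher's z: C = ½·ln((1+r)/(1−r)) = ½·ln(1.5974) = 0.2342.
n = ((z_{α} + z_β)/C)² + 3.
(1.645 + 1.282) / 0.2342 = 2.927 / 0.2342 = 12.498.
n = 12.498² + 3 = 156.20 + 3 = 159.2.
Round up.

n = 160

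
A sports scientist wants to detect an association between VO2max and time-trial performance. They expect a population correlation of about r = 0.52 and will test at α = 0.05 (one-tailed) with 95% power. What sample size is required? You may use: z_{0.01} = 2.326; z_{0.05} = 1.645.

Fisher's z: C = ½·ln((1+r)/(1−r)) = ½·ln(3.1667) = 0.5763.
n = ((z_{α} + z_β)/C)² + 3.
(1.645 + 1.645) / 0.5763 = 3.290 / 0.5763 = 5.709.
n = 5.709² + 3 = 32.59 + 3 = 35.6.
Round up.

n = 36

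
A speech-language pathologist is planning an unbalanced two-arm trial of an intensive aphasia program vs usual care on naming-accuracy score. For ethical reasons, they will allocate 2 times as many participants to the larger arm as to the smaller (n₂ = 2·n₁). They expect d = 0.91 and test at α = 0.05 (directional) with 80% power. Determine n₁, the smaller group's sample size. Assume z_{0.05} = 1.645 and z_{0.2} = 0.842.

n₁ = 12

With allocation ratio k = n₂/n₁ = 2, Var(x̄₁−x̄₂) = σ²(1/n₁ + 1/(k·n₁)) = σ²·(k+1)/(k·n₁).
So n₁ = (1 + 1/k)·((z_{α} + z_β)/d)² = 1.500 × (2.487/0.91)².
n₁ = 1.500 × 7.47 = 11.2.
Round up: n₁ = 12, giving n₂ = 2 × 12 = 24.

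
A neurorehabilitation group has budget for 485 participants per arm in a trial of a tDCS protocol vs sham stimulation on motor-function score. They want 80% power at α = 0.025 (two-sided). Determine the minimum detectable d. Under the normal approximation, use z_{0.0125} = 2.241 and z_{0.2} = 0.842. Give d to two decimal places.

For two independent groups of n = 485 each: d_min = (z_{α/2} + z_β)·√(2/n).
z-sum = 2.241 + 0.842 = 3.083.
d_min = 3.083 × √(2/485) = 3.083 × 0.0642 = 0.198.

d_min ≈ 0.20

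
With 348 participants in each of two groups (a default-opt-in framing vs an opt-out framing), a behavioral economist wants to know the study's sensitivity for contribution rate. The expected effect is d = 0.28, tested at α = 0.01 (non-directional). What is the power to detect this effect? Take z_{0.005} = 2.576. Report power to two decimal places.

For two equal groups, power = Φ(d·√(n/2) − z_{α/2}).
d·√(n/2) = 0.28 × √(348/2) = 0.28 × 13.191 = 3.693.
z_β = 3.693 − 2.576 = 1.117.
Power = Φ(1.117) = 0.868.

power ≈ 0.87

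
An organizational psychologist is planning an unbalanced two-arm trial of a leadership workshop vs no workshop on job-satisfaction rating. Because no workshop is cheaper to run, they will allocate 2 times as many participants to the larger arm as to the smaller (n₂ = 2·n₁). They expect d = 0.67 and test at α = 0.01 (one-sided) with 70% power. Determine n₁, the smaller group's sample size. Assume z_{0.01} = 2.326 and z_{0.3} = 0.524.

n₁ = 28

With allocation ratio k = n₂/n₁ = 2, Var(x̄₁−x̄₂) = σ²(1/n₁ + 1/(k·n₁)) = σ²·(k+1)/(k·n₁).
So n₁ = (1 + 1/k)·((z_{α} + z_β)/d)² = 1.500 × (2.850/0.67)².
n₁ = 1.500 × 18.09 = 27.1.
Round up: n₁ = 28, giving n₂ = 2 × 28 = 56.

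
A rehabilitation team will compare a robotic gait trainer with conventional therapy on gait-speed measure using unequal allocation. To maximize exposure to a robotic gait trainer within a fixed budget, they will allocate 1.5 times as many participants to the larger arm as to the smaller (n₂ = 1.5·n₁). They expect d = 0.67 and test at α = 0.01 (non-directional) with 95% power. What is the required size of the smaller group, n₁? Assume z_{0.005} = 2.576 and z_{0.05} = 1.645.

With allocation ratio k = n₂/n₁ = 1.5, Var(x̄₁−x̄₂) = σ²(1/n₁ + 1/(k·n₁)) = σ²·(k+1)/(k·n₁).
So n₁ = (1 + 1/k)·((z_{α/2} + z_β)/d)² = 1.667 × (4.221/0.67)².
n₁ = 1.667 × 39.69 = 66.2.
Round up: n₁ = 67, giving n₂ = ⌈1.5 × 67⌉ = ⌈100.5⌉ = 101.

n₁ = 67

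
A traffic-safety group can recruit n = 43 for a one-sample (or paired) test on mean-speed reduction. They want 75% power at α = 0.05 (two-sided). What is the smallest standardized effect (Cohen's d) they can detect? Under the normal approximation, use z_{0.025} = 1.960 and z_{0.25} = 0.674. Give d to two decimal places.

d_min ≈ 0.40

For a single sample (or paired design) of n = 43: d_min = (z_{α/2} + z_β)/√n.
z-sum = 1.960 + 0.674 = 2.634.
d_min = 2.634 / √43 = 2.634 / 6.557 = 0.402.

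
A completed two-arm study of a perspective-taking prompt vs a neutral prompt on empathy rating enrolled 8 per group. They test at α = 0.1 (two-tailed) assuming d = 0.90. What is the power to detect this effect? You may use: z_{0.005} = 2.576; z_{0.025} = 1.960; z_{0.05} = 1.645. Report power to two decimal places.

power ≈ 0.56

For two equal groups, power = Φ(d·√(n/2) − z_{α/2}).
d·√(n/2) = 0.90 × √(8/2) = 0.90 × 2.000 = 1.800.
z_β = 1.800 − 1.645 = 0.155.
Power = Φ(0.155) = 0.562.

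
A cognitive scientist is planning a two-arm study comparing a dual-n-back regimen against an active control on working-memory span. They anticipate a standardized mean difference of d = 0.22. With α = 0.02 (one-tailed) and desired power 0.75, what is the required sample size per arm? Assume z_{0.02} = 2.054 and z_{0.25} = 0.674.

n = 308 per group

For two independent groups with equal n: n = 2·((z_{α} + z_β) / d)².
z_{α} + z_β = 2.054 + 0.674 = 2.728.
n = 2 × (2.728 / 0.22)² = 2 × 12.400² = 2 × 153.76 = 307.5.
Round up to the next whole participant.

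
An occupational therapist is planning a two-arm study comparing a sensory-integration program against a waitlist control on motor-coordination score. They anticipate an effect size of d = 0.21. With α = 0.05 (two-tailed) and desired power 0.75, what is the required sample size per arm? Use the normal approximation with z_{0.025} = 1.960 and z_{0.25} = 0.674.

n = 315 per group

For two independent groups with equal n: n = 2·((z_{α/2} + z_β) / d)².
z_{α/2} + z_β = 1.960 + 0.674 = 2.634.
n = 2 × (2.634 / 0.21)² = 2 × 12.543² = 2 × 157.32 = 314.6.
Round up to the next whole participant.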